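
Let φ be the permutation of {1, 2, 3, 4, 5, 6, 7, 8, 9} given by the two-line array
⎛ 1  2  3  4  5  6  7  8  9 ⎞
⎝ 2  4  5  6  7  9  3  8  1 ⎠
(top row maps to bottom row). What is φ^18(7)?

Tracing 7 → 3 → … returns to 7 after 3 steps, so 7 lies in a 3-cycle (3 5 7).
On a 3-cycle, φ^3 is the identity, so φ^18 = φ^0 there (18 ≡ 0 mod 3).
So φ^18(7) = 7.

7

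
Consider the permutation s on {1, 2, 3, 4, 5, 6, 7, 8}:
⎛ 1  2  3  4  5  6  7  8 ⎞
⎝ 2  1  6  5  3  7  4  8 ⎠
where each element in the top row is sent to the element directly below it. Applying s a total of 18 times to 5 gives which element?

7

Tracing 5 → 3 → … returns to 5 after 5 steps, so 5 lies in a 5-cycle (3, 6, 7, 4, 5).
Powers repeat with period 5 on this cycle, and 18 mod 5 = 3, so s^18(5) = s^3(5).
Advancing 3 steps from 5: 5 → 3 → 6 → 7.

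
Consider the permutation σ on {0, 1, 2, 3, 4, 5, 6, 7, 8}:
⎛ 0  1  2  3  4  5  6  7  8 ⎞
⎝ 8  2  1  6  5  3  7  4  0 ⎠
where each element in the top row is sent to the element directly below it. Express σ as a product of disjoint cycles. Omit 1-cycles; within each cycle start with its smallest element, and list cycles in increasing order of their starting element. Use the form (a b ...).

Iterating σ from 0 gives 0 → 8 → 0; that is the 2-cycle (0 8).
Repeating from the next unused element and collecting all non-trivial cycles gives (0 8)(1 2)(3 6 7 4 5).

(0 8)(1 2)(3 6 7 4 5)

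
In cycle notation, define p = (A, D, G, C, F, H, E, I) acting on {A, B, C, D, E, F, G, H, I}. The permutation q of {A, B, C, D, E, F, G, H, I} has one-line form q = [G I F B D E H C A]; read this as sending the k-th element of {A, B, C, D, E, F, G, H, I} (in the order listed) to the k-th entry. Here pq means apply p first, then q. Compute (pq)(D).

H

p(D) = G, then q(G) = H; composing gives (pq)(D) = H.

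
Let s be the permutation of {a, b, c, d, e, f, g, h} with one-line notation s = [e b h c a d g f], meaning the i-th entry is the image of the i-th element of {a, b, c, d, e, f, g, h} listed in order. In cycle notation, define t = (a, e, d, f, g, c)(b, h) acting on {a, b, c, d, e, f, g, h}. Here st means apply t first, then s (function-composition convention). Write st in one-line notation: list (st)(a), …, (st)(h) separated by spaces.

(st)(x) = s(t(x)). Computing each image: s(t(a)) = s(e) = a, s(t(b)) = s(h) = f, s(t(c)) = s(a) = e, s(t(d)) = s(f) = d, s(t(e)) = s(d) = c, s(t(f)) = s(g) = g, s(t(g)) = s(c) = h, s(t(h)) = s(b) = b.
Hence st = [a f e d c g h b].

a f e d c g h b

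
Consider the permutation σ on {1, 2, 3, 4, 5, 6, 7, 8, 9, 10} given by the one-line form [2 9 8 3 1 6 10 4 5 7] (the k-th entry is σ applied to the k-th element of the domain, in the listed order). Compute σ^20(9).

9

Tracing 9 → 5 → … returns to 9 after 4 steps, so 9 lies in a 4-cycle (1 2 9 5).
On a 4-cycle, σ^4 is the identity, so σ^20 = σ^0 there (20 ≡ 0 mod 4).
So σ^20(9) = 9.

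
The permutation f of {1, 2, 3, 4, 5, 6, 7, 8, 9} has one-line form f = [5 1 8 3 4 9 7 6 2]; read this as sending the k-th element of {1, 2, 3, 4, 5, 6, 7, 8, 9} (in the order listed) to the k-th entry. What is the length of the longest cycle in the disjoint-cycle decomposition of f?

Decomposing into disjoint cycles gives (1 5 4 3 8 6 9 2); the longest has length 8.

8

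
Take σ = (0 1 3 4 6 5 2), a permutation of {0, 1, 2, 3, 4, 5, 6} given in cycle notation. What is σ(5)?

2

In the cycle (0 1 3 4 6 5 2), 5 is followed by 2, so σ(5) = 2.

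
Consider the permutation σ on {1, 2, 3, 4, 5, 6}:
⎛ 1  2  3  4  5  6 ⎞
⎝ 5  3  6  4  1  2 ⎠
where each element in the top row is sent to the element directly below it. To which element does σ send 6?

The entry below 6 in the array is 2, so σ(6) = 2.

2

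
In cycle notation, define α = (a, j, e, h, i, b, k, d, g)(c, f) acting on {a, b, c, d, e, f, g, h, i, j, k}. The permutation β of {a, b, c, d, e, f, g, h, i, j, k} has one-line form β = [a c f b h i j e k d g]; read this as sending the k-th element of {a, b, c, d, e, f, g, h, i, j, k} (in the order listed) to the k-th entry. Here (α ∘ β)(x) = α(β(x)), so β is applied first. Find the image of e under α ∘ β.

First apply β: β(e) = h, then α(h) = i. Thus (α ∘ β)(e) = i.

i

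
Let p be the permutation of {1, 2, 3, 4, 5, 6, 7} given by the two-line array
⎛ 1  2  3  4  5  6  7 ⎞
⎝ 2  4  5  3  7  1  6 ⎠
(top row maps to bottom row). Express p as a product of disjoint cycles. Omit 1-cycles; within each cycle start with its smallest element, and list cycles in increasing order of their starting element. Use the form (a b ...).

Iterating p from 1 gives 1 → 2 → 4 → 3 → 5 → 7 → 6 → 1; that is the 7-cycle (1 2 4 3 5 7 6).
Continuing from each remaining unvisited element yields (1 2 4 3 5 7 6).

(1 2 4 3 5 7 6)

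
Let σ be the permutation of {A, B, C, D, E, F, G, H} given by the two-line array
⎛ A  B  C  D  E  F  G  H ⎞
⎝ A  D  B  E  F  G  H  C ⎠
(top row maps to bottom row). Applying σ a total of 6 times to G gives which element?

F

Tracing G → H → … returns to G after 7 steps, so G lies in a 7-cycle (B D E F G H C).
Stepping 6 places around the cycle: G → H → C → B → D → E → F.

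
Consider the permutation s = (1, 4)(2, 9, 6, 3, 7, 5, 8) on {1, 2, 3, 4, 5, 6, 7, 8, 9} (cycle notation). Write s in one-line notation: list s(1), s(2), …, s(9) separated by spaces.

Reading each image from the cycles: 1→4, 2→9, 3→7, 4→1, 5→8, 6→3, 7→5, 8→2, 9→6.
So the one-line form is 4 9 7 1 8 3 5 2 6.

4 9 7 1 8 3 5 2 6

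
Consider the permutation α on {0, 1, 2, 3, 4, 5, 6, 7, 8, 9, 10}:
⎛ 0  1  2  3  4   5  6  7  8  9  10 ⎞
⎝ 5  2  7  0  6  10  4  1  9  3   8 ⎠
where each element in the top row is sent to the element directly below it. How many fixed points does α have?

0

No element satisfies α(x) = x, so there are 0 fixed points.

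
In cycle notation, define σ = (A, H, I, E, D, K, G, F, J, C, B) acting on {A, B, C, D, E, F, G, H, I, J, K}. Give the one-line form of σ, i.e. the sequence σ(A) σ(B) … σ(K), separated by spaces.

Reading each image from the cycles: A→H, B→A, C→B, D→K, E→D, F→J, G→F, H→I, I→E, J→C, K→G.
Listing these in domain order gives H A B K D J F I E C G.

H A B K D J F I E C G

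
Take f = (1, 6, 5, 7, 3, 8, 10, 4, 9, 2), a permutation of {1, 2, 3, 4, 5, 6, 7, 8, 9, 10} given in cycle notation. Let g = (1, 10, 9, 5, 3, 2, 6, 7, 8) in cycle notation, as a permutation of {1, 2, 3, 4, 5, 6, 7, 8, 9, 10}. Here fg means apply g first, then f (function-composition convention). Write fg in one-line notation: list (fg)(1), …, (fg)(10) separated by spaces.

4 5 1 9 8 3 10 6 7 2

(fg)(x) = f(g(x)). Computing each image: f(g(1)) = f(10) = 4, f(g(2)) = f(6) = 5, f(g(3)) = f(2) = 1, f(g(4)) = f(4) = 9, f(g(5)) = f(3) = 8, f(g(6)) = f(7) = 3, f(g(7)) = f(8) = 10, f(g(8)) = f(1) = 6, f(g(9)) = f(5) = 7, f(g(10)) = f(9) = 2.
Hence fg = [4 5 1 9 8 3 10 6 7 2].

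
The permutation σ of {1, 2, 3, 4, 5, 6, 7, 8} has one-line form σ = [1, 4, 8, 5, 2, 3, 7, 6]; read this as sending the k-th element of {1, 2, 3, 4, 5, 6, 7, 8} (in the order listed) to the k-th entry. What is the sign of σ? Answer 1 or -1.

In disjoint-cycle form the cycle lengths are 3, 3, 1, 1.
A cycle of length ℓ contributes ℓ−1 transpositions, so σ is a product of 2 + 2 = 4 transpositions — even.

1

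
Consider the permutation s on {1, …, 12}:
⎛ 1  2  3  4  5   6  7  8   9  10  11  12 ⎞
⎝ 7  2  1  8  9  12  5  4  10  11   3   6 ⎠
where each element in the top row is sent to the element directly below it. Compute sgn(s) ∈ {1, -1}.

In disjoint-cycle form the cycle lengths are 7, 2, 2, 1.
A cycle of length ℓ contributes ℓ−1 transpositions, so s is a product of 6 + 1 + 1 = 8 transpositions — even.

1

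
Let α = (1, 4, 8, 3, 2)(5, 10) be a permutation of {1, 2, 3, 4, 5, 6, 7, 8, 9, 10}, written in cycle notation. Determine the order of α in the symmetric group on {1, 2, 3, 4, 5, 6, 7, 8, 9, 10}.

The disjoint cycles have lengths 5, 2, 1, 1, 1.
Since disjoint cycles commute, ord(α) = lcm(5, 2) = 10.

10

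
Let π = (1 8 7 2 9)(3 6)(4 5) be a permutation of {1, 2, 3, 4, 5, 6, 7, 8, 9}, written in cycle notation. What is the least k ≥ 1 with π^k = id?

The cycle type of π is (5, 2, 2).
Since disjoint cycles commute, ord(π) = lcm(5, 2, 2) = 10.

10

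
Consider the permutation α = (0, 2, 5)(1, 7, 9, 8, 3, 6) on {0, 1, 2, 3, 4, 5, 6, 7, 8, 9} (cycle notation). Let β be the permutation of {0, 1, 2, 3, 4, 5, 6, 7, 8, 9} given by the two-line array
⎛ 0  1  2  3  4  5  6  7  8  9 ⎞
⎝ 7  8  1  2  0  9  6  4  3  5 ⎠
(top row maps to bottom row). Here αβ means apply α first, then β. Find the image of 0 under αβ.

α(0) = 2, then β(2) = 1; composing gives (αβ)(0) = 1.

1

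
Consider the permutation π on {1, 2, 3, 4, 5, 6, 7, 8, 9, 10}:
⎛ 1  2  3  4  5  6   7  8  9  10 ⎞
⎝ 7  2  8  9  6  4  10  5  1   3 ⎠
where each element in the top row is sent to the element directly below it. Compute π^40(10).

Tracing 10 → 3 → … returns to 10 after 9 steps, so 10 lies in a 9-cycle (1, 7, 10, 3, 8, 5, 6, 4, 9).
Since the cycle has length 9, π^40 acts on it the same as π^4 (40 mod 9 = 4).
Stepping 4 places around the cycle: 10 → 3 → 8 → 5 → 6.

6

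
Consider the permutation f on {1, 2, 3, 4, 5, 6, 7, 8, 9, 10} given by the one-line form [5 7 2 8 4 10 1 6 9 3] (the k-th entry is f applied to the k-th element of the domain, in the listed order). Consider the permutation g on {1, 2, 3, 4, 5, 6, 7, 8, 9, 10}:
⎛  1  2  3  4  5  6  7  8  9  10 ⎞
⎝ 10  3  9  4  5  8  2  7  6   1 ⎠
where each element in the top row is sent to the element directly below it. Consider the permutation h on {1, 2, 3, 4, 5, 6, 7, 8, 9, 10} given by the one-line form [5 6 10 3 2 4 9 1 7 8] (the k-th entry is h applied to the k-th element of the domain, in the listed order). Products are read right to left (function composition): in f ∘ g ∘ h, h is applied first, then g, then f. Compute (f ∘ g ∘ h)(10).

(f ∘ g ∘ h)(10) = f(g(h(10))). h(10) = 8, then g(8) = 7, then f(7) = 1, so the result is 1.

1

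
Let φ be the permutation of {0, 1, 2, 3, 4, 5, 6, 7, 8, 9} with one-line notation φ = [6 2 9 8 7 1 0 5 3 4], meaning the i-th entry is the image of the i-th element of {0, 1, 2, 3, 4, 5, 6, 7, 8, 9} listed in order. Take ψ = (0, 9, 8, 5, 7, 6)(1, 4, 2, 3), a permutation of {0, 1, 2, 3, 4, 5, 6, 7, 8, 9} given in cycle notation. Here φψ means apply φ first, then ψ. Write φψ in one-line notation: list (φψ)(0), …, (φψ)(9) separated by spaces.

Chase each element through φ then ψ: 0 → 6 → 0; 1 → 2 → 3; 2 → 9 → 8; 3 → 8 → 5; 4 → 7 → 6; 5 → 1 → 4; 6 → 0 → 9; 7 → 5 → 7; 8 → 3 → 1; 9 → 4 → 2.
So φψ in one-line form is 0 3 8 5 6 4 9 7 1 2.

0 3 8 5 6 4 9 7 1 2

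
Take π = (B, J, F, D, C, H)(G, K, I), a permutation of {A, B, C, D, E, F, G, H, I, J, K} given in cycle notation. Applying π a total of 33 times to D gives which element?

B

D lies in the 6-cycle (B, J, F, D, C, H).
Since the cycle has length 6, π^33 acts on it the same as π^3 (33 mod 6 = 3).
Advancing 3 steps from D: D → C → H → B.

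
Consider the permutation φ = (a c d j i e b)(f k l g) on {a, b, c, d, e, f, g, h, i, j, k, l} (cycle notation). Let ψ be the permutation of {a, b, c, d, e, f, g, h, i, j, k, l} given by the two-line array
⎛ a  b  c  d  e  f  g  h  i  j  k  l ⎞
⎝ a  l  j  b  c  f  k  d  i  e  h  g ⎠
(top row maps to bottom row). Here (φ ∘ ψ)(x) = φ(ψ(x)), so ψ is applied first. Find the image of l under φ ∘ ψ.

First apply ψ: ψ(l) = g, then φ(g) = f. Thus (φ ∘ ψ)(l) = f.

f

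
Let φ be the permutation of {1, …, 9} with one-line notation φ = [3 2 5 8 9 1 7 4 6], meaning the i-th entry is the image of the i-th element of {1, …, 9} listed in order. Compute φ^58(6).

Tracing 6 → 1 → … returns to 6 after 5 steps, so 6 lies in a 5-cycle (1, 3, 5, 9, 6).
Since the cycle has length 5, φ^58 acts on it the same as φ^3 (58 mod 5 = 3).
Advancing 3 steps from 6: 6 → 1 → 3 → 5.

5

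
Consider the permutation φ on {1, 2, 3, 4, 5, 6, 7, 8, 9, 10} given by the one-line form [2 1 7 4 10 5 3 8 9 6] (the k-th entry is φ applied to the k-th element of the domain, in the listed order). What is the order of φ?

6

The disjoint-cycle form of φ has cycle lengths 3, 2, 2, 1, 1, 1.
Since disjoint cycles commute, ord(φ) = lcm(3, 2, 2) = 6.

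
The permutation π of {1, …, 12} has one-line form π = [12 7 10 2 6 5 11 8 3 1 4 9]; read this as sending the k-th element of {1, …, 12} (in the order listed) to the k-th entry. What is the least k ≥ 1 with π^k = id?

Decomposing into disjoint cycles gives cycle lengths 5, 4, 2, 1.
The order is lcm(5, 4, 2) = 20.

20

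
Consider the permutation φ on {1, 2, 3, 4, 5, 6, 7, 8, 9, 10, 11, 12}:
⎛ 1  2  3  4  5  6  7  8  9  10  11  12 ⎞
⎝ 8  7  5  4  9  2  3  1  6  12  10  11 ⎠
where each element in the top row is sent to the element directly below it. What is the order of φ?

6

The disjoint-cycle form of φ has cycle lengths 6, 3, 2, 1.
The order of φ is the least common multiple of its cycle lengths: lcm(6, 3, 2) = 6.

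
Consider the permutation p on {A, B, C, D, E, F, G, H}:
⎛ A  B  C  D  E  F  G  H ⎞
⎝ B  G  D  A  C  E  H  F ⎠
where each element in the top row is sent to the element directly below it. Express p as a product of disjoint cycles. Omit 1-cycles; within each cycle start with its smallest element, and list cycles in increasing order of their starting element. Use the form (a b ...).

Start at A and follow images: A → B → G → H → F → E → C → D → A, giving the cycle (A B G H F E C D).
Repeating from the next unused element and collecting all non-trivial cycles gives (A B G H F E C D).

(A B G H F E C D)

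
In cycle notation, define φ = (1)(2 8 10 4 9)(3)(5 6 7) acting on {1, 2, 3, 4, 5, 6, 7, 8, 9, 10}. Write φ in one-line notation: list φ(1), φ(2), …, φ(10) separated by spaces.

Each element maps to the next entry in its cycle (wrapping to the front): 1→1, 2→8, 3→3, 4→9, 5→6, 6→7, 7→5, 8→10, 9→2, 10→4.
So the one-line form is 1 8 3 9 6 7 5 10 2 4.

1 8 3 9 6 7 5 10 2 4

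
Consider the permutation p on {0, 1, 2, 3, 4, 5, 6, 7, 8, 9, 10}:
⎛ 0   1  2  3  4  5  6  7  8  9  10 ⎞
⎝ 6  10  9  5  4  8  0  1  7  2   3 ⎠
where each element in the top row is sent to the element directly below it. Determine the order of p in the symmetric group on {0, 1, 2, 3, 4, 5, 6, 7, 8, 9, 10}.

Writing p as disjoint cycles, the cycle lengths are 6, 2, 2, 1.
The order is lcm(6, 2, 2) = 6.

6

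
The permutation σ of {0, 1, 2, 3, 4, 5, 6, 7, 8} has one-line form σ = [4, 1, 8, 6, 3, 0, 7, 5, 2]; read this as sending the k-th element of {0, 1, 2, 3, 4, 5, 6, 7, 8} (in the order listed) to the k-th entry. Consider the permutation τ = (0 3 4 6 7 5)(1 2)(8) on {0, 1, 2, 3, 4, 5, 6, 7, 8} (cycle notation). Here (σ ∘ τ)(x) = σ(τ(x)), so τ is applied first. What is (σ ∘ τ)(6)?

(σ ∘ τ)(6) = σ(τ(6)). τ(6) = 7, then σ(7) = 5. So (σ ∘ τ)(6) = 5.

5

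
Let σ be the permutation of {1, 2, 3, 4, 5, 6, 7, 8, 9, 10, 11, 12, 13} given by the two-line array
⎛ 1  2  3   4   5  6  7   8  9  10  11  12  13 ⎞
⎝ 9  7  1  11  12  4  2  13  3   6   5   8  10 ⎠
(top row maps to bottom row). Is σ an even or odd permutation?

In disjoint-cycle form the cycle lengths are 8, 3, 2.
A cycle of length ℓ contributes ℓ−1 transpositions, so σ is a product of 7 + 2 + 1 = 10 transpositions — even.

even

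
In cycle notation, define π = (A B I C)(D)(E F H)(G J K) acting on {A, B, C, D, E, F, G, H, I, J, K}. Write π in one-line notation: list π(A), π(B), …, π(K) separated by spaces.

Each element maps to the next entry in its cycle (wrapping to the front): A→B, B→I, C→A, D→D, E→F, F→H, G→J, H→E, I→C, J→K, K→G.
Listing these in domain order gives B I A D F H J E C K G.

B I A D F H J E C K G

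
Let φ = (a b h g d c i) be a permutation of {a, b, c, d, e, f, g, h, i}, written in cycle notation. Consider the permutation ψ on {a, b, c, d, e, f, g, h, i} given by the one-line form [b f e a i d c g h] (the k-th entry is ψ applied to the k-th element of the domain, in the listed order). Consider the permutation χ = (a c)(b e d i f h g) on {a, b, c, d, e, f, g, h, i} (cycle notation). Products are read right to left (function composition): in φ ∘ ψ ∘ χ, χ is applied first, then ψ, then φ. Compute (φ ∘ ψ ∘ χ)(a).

e

(φ ∘ ψ ∘ χ)(a) = φ(ψ(χ(a))). χ(a) = c, then ψ(c) = e, then φ(e) = e, so the result is e.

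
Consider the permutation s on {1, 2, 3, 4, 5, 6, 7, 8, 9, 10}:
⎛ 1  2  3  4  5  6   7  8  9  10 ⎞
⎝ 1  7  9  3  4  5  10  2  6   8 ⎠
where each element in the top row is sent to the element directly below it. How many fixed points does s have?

1

The fixed points (elements with s(x) = x) are {1}, so there is 1.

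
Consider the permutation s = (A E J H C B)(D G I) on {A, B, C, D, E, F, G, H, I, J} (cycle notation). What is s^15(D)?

D

D lies in the 3-cycle (D G I).
On a 3-cycle, s^3 is the identity, so s^15 = s^0 there (15 ≡ 0 mod 3).
So s^15(D) = D.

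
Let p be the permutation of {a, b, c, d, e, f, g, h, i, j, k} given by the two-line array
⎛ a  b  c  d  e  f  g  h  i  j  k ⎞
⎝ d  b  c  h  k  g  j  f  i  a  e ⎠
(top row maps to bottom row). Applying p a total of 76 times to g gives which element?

Tracing g → j → … returns to g after 6 steps, so g lies in a 6-cycle (a d h f g j).
Since the cycle has length 6, p^76 acts on it the same as p^4 (76 mod 6 = 4).
Advancing 4 steps from g: g → j → a → d → h.

h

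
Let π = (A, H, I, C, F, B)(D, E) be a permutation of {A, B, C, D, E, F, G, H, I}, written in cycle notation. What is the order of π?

6

The disjoint cycles have lengths 6, 2, 1.
The order is lcm(6, 2) = 6.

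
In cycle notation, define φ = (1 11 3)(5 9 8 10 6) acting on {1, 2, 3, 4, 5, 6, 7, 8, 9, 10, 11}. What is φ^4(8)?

8 lies in the 5-cycle (5 9 8 10 6).
Stepping 4 places around the cycle: 8 → 10 → 6 → 5 → 9.

9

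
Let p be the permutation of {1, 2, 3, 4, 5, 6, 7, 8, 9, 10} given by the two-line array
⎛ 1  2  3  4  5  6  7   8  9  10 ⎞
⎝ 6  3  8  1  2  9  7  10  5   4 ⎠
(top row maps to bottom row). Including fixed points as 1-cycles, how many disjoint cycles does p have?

The cycle decomposition is (1, 6, 9, 5, 2, 3, 8, 10, 4)(7), which has 2 cycles (counting 1-cycles).

2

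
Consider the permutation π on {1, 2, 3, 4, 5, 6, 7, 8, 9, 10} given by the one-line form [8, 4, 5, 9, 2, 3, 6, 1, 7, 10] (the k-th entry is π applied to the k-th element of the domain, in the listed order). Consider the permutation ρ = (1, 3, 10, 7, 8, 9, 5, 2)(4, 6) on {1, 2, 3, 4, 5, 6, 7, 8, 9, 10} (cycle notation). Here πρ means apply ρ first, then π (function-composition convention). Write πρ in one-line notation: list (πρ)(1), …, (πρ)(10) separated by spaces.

Chase each element through ρ then π: 1 → 3 → 5; 2 → 1 → 8; 3 → 10 → 10; 4 → 6 → 3; 5 → 2 → 4; 6 → 4 → 9; 7 → 8 → 1; 8 → 9 → 7; 9 → 5 → 2; 10 → 7 → 6.
Collecting the images, πρ = [5 8 10 3 4 9 1 7 2 6].

5 8 10 3 4 9 1 7 2 6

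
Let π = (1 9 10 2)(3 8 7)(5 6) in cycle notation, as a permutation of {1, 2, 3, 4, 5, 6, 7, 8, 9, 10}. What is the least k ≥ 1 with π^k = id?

The disjoint cycles have lengths 4, 3, 2, 1.
The order of π is the least common multiple of its cycle lengths: lcm(4, 3, 2) = 12.

12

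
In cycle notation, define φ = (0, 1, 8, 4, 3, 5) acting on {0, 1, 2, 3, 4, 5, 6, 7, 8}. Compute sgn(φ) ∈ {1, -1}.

-1

The cycle lengths are 6, 1, 1, 1.
A cycle of length ℓ contributes ℓ−1 transpositions, so φ is a product of 5 transpositions — odd.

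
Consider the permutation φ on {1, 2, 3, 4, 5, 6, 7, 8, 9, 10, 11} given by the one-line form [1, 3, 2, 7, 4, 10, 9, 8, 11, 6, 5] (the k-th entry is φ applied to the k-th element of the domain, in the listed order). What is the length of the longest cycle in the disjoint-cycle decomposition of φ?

Decomposing into disjoint cycles gives (2, 3)(4, 7, 9, 11, 5)(6, 10); the longest has length 5.

5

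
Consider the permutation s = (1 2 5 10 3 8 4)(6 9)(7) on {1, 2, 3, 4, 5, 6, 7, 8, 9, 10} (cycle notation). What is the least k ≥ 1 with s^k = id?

14

The disjoint cycles have lengths 7, 2, 1.
The order is lcm(7, 2) = 14.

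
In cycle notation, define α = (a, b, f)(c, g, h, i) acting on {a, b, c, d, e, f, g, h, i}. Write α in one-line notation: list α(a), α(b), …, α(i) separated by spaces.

Image by image: a↦b, b↦f, c↦g, d↦d, e↦e, f↦a, g↦h, h↦i, i↦c.
Listing these in domain order gives b f g d e a h i c.

b f g d e a h i c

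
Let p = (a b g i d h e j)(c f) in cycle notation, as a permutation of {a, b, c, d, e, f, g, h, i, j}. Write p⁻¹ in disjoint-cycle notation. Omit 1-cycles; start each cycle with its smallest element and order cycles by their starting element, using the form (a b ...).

(a j e h d i g b)(c f)

Inverting a permutation written in cycle notation just reverses the order within every cycle.
After reversing and putting each cycle's least element first, p⁻¹ = (a j e h d i g b)(c f).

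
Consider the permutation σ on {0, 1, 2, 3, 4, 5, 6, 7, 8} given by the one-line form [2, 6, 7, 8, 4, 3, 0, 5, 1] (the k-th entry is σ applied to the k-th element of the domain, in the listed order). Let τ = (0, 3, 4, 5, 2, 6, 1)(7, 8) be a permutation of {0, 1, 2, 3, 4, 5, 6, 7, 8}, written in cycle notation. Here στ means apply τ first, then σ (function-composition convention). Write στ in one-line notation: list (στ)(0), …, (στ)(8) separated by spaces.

Chase each element through τ then σ: 0 → 3 → 8; 1 → 0 → 2; 2 → 6 → 0; 3 → 4 → 4; 4 → 5 → 3; 5 → 2 → 7; 6 → 1 → 6; 7 → 8 → 1; 8 → 7 → 5.
So στ in one-line form is 8 2 0 4 3 7 6 1 5.

8 2 0 4 3 7 6 1 5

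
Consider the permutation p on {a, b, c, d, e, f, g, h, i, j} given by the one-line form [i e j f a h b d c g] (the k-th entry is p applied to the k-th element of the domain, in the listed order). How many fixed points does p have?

No element satisfies p(x) = x, so there are 0 fixed points.

0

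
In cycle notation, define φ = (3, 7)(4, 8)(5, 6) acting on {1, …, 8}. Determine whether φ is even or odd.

odd

The cycle lengths are 2, 2, 2, 1, 1.
A cycle of length ℓ contributes ℓ−1 transpositions, so φ is a product of 1 + 1 + 1 = 3 transpositions — odd.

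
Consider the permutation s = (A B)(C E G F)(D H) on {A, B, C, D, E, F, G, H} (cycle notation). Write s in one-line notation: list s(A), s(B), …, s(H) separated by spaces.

B A E H G C F D

Image by image: A→B, B→A, C→E, D→H, E→G, F→C, G→F, H→D.
Listing these in domain order gives B A E H G C F D.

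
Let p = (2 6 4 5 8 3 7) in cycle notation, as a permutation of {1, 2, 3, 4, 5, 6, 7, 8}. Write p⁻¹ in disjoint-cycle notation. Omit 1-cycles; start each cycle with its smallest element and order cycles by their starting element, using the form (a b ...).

Inverting a permutation written in cycle notation just reverses the order within every cycle.
Reversing each cycle of p and rotating so the smallest element leads gives (2 7 3 8 5 4 6).

(2 7 3 8 5 4 6)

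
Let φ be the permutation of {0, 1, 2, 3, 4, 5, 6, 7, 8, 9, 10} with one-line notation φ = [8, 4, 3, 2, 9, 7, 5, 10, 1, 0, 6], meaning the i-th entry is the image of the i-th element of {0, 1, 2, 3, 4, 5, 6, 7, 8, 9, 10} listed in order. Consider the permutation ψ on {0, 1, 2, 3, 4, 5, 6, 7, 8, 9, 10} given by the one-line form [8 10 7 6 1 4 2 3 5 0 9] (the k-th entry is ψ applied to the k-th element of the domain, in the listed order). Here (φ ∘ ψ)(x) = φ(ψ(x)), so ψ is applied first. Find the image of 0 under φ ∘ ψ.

1

ψ(0) = 8, then φ(8) = 1; composing gives (φ ∘ ψ)(0) = 1.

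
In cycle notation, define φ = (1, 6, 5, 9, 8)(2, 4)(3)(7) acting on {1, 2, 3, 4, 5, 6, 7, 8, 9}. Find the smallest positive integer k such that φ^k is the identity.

The cycle type of φ is (5, 2, 1, 1).
The order is lcm(5, 2) = 10.

10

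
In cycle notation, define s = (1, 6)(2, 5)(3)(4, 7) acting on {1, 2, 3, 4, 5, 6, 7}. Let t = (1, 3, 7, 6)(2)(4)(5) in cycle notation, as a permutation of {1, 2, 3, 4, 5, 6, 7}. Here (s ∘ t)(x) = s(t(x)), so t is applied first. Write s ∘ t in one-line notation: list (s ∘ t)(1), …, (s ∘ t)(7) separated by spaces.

(s ∘ t)(x) = s(t(x)). Computing each image: s(t(1)) = s(3) = 3, s(t(2)) = s(2) = 5, s(t(3)) = s(7) = 4, s(t(4)) = s(4) = 7, s(t(5)) = s(5) = 2, s(t(6)) = s(1) = 6, s(t(7)) = s(6) = 1.
Hence s ∘ t = [3 5 4 7 2 6 1].

3 5 4 7 2 6 1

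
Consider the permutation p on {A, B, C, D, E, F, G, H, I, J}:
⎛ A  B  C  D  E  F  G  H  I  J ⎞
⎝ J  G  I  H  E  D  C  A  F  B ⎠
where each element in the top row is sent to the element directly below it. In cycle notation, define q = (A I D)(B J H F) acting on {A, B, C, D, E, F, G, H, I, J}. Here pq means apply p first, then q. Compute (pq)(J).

First apply p: p(J) = B, then q(B) = J. Thus (pq)(J) = J.

J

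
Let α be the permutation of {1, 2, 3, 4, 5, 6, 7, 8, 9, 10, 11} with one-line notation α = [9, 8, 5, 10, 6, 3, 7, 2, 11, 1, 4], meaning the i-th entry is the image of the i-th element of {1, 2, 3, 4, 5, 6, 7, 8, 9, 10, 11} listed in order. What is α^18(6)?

6

Tracing 6 → 3 → … returns to 6 after 3 steps, so 6 lies in a 3-cycle (3, 5, 6).
Since the cycle has length 3, α^18 acts on it the same as α^0 (18 mod 3 = 0).
So α^18(6) = 6.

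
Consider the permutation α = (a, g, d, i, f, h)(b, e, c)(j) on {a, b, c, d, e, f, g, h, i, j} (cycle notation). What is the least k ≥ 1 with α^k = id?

6

The cycle type of α is (6, 3, 1).
The order of α is the least common multiple of its cycle lengths: lcm(6, 3) = 6.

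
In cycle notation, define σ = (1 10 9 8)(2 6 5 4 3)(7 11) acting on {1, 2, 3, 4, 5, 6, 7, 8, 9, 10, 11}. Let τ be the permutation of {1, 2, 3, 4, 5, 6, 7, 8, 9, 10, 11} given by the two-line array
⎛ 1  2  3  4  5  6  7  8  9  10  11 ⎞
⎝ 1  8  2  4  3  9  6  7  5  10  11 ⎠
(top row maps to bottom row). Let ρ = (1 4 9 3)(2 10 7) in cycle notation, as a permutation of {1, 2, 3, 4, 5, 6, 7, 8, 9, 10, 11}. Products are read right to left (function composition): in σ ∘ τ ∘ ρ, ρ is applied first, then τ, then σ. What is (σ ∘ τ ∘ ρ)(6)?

Apply the permutations in order: ρ(6) = 6, then τ(6) = 9, then σ(9) = 8. So (σ ∘ τ ∘ ρ)(6) = 8.

8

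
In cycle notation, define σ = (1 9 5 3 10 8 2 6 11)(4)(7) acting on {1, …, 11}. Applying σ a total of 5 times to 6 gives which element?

3

6 lies in the 9-cycle (1 9 5 3 10 8 2 6 11).
Advancing 5 steps from 6: 6 → 11 → 1 → 9 → 5 → 3.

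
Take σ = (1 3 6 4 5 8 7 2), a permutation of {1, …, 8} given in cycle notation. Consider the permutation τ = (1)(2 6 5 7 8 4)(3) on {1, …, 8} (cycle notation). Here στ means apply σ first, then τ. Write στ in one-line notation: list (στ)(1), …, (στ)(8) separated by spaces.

3 1 5 7 4 2 6 8

(στ)(x) = τ(σ(x)). Computing each image: τ(σ(1)) = τ(3) = 3, τ(σ(2)) = τ(1) = 1, τ(σ(3)) = τ(6) = 5, τ(σ(4)) = τ(5) = 7, τ(σ(5)) = τ(8) = 4, τ(σ(6)) = τ(4) = 2, τ(σ(7)) = τ(2) = 6, τ(σ(8)) = τ(7) = 8.
Hence στ = [3 1 5 7 4 2 6 8].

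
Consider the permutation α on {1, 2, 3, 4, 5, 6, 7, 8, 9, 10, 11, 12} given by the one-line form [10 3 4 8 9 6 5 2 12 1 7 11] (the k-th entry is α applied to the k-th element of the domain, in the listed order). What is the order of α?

The disjoint-cycle form of α has cycle lengths 5, 4, 2, 1.
Since disjoint cycles commute, ord(α) = lcm(5, 4, 2) = 20.

20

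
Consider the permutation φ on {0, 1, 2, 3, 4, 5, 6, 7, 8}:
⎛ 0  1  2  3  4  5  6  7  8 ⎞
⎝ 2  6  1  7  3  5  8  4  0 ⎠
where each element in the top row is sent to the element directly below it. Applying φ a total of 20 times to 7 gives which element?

Tracing 7 → 4 → … returns to 7 after 3 steps, so 7 lies in a 3-cycle (3, 7, 4).
Powers repeat with period 3 on this cycle, and 20 mod 3 = 2, so φ^20(7) = φ^2(7).
Advancing 2 steps from 7: 7 → 4 → 3.

3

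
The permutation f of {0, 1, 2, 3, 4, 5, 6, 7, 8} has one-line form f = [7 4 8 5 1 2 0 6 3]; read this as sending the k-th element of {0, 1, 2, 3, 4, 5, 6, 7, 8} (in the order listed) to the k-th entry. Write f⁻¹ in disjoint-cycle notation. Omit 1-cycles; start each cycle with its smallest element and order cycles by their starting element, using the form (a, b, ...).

(0, 6, 7)(1, 4)(2, 5, 3, 8)

First write f in disjoint cycles: (0, 7, 6)(1, 4)(2, 8, 3, 5).
The inverse reverses every cycle; in canonical form, f⁻¹ = (0, 6, 7)(1, 4)(2, 5, 3, 8).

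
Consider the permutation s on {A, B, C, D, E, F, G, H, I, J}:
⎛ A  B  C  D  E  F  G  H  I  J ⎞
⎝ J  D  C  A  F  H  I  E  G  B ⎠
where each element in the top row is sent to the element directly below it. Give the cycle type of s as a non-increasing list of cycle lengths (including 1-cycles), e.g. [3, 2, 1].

The disjoint cycles are (A, J, B, D)(C)(E, F, H)(G, I), with lengths 4, 3, 2, 1 in non-increasing order.

[4, 3, 2, 1]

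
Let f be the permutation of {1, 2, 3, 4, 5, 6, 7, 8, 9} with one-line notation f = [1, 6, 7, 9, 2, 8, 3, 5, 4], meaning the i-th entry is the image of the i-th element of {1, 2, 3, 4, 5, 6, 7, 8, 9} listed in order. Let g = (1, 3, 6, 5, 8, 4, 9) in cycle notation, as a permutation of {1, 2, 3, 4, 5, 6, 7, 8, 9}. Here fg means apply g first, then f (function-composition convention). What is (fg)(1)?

7

(fg)(1) = f(g(1)). g(1) = 3, then f(3) = 7. So (fg)(1) = 7.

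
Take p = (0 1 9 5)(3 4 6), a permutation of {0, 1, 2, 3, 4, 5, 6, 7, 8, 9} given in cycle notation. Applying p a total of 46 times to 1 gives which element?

1 lies in the 4-cycle (0 1 9 5).
Since the cycle has length 4, p^46 acts on it the same as p^2 (46 mod 4 = 2).
Advancing 2 steps from 1: 1 → 9 → 5.

5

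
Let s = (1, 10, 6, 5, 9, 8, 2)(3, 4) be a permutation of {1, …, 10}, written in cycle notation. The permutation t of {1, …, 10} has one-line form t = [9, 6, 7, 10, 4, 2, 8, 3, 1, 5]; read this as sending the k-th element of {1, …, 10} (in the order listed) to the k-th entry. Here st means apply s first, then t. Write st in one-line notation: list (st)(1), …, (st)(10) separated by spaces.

(st)(x) = t(s(x)). Computing each image: t(s(1)) = t(10) = 5, t(s(2)) = t(1) = 9, t(s(3)) = t(4) = 10, t(s(4)) = t(3) = 7, t(s(5)) = t(9) = 1, t(s(6)) = t(5) = 4, t(s(7)) = t(7) = 8, t(s(8)) = t(2) = 6, t(s(9)) = t(8) = 3, t(s(10)) = t(6) = 2.
Hence st = [5 9 10 7 1 4 8 6 3 2].

5 9 10 7 1 4 8 6 3 2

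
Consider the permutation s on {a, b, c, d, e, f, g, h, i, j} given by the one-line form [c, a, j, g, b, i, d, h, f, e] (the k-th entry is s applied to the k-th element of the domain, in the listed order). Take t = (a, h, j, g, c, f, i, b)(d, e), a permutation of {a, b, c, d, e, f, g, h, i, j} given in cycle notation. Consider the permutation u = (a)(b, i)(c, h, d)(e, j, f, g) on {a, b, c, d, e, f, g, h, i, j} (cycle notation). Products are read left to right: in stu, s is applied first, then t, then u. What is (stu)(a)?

(stu)(a) = u(t(s(a))). s(a) = c, then t(c) = f, then u(f) = g, so the result is g.

g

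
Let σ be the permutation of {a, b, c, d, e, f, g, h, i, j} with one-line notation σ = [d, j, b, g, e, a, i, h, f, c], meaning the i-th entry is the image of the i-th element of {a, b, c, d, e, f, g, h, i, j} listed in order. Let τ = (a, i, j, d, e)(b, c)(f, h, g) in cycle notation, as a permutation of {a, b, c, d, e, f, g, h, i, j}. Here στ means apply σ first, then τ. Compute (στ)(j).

First apply σ: σ(j) = c, then τ(c) = b. Thus (στ)(j) = b.

b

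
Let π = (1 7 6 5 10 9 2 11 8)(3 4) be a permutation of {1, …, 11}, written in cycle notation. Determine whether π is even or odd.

The cycle lengths are 9, 2.
A cycle is odd iff its length is even; π has 1 even-length cycle, so sgn(π) = (−1)^1 and π is odd.

odd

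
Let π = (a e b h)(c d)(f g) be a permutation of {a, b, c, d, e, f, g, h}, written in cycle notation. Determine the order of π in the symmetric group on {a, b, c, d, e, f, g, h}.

The cycle type of π is (4, 2, 2).
The order of π is the least common multiple of its cycle lengths: lcm(4, 2, 2) = 4.

4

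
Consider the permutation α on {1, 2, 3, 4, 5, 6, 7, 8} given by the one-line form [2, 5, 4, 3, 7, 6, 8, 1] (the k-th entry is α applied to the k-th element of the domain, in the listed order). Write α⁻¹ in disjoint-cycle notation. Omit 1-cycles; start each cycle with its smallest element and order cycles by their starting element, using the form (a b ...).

(1 8 7 5 2)(3 4)

First write α in disjoint cycles: (1 2 5 7 8)(3 4).
The inverse reverses every cycle; in canonical form, α⁻¹ = (1 8 7 5 2)(3 4).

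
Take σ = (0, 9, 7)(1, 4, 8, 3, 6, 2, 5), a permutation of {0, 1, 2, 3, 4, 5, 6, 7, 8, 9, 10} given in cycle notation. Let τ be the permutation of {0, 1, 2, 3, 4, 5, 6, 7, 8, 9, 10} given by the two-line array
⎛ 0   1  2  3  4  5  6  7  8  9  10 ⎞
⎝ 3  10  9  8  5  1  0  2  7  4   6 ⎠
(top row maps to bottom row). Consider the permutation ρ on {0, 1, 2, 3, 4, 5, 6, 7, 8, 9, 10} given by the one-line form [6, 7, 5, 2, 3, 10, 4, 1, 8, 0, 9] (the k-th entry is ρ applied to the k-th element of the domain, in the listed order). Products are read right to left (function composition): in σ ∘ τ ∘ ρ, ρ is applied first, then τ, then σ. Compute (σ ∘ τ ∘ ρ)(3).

(σ ∘ τ ∘ ρ)(3) = σ(τ(ρ(3))). ρ(3) = 2, then τ(2) = 9, then σ(9) = 7, so the result is 7.

7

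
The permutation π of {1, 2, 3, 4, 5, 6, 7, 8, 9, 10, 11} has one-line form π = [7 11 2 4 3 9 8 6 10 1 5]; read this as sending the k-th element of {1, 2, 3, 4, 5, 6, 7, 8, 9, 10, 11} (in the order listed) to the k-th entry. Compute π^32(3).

3

Tracing 3 → 2 → … returns to 3 after 4 steps, so 3 lies in a 4-cycle (2 11 5 3).
Powers repeat with period 4 on this cycle, and 32 mod 4 = 0, so π^32(3) = π^0(3).
So π^32(3) = 3.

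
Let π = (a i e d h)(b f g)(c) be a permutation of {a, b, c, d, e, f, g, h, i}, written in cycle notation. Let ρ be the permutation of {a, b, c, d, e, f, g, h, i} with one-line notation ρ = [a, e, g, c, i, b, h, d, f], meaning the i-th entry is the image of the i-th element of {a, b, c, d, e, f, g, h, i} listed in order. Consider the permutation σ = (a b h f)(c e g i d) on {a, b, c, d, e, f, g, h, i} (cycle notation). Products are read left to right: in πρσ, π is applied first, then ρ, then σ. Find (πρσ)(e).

Apply the permutations in order: π(e) = d, then ρ(d) = c, then σ(c) = e. So (πρσ)(e) = e.

e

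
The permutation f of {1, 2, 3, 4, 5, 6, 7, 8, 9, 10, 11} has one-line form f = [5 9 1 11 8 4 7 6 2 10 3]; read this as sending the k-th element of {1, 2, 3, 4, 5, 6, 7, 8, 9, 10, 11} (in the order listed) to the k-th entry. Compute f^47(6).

Tracing 6 → 4 → … returns to 6 after 7 steps, so 6 lies in a 7-cycle (1, 5, 8, 6, 4, 11, 3).
Since the cycle has length 7, f^47 acts on it the same as f^5 (47 mod 7 = 5).
Stepping 5 places around the cycle: 6 → 4 → 11 → 3 → 1 → 5.

5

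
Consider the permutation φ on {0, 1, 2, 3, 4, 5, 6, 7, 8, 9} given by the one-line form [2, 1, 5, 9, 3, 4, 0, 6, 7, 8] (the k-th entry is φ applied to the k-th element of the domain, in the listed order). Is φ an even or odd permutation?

even

In disjoint-cycle form the cycle lengths are 9, 1.
A cycle is odd iff its length is even; φ has 0 even-length cycles, so sgn(φ) = (−1)^0 and φ is even.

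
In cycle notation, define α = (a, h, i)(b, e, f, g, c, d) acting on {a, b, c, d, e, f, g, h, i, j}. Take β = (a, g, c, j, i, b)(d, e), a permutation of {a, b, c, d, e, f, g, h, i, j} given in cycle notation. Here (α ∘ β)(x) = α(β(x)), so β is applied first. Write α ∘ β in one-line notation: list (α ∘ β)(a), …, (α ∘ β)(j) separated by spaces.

For each element, apply β then α: a → g → c; b → a → h; c → j → j; d → e → f; e → d → b; f → f → g; g → c → d; h → h → i; i → b → e; j → i → a.
So α ∘ β in one-line form is c h j f b g d i e a.

c h j f b g d i e a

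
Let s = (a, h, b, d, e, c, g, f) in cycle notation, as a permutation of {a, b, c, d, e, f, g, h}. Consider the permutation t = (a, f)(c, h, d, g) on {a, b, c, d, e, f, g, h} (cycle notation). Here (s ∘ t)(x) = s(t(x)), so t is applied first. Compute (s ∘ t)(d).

f

First apply t: t(d) = g, then s(g) = f. Thus (s ∘ t)(d) = f.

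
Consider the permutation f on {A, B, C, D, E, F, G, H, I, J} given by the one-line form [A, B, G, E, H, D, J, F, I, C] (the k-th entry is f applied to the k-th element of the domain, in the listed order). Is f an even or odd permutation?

odd

In disjoint-cycle form the cycle lengths are 4, 3, 1, 1, 1.
A cycle of length ℓ contributes ℓ−1 transpositions, so f is a product of 3 + 2 = 5 transpositions — odd.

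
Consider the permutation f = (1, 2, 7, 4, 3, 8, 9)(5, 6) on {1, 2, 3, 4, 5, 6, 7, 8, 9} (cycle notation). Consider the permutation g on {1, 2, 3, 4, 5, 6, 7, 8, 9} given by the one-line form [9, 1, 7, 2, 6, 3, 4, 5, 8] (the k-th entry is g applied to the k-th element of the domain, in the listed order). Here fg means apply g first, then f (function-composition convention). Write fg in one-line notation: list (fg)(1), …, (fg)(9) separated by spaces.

1 2 4 7 5 8 3 6 9

(fg)(x) = f(g(x)). Computing each image: f(g(1)) = f(9) = 1, f(g(2)) = f(1) = 2, f(g(3)) = f(7) = 4, f(g(4)) = f(2) = 7, f(g(5)) = f(6) = 5, f(g(6)) = f(3) = 8, f(g(7)) = f(4) = 3, f(g(8)) = f(5) = 6, f(g(9)) = f(8) = 9.
Hence fg = [1 2 4 7 5 8 3 6 9].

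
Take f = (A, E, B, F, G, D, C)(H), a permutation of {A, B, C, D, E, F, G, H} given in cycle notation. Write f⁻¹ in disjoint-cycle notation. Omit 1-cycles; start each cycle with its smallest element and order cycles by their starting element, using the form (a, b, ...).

(A, C, D, G, F, B, E)

The inverse reverses each cycle.
Reversing each cycle of f and rotating so the smallest element leads gives (A, C, D, G, F, B, E).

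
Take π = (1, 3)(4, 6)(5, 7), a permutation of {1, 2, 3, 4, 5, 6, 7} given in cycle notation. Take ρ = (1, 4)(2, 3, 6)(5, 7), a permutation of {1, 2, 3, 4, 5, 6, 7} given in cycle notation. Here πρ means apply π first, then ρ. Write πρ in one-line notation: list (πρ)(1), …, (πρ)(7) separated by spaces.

6 3 4 2 5 1 7

For each element, apply π then ρ: 1 → 3 → 6; 2 → 2 → 3; 3 → 1 → 4; 4 → 6 → 2; 5 → 7 → 5; 6 → 4 → 1; 7 → 5 → 7.
So πρ in one-line form is 6 3 4 2 5 1 7.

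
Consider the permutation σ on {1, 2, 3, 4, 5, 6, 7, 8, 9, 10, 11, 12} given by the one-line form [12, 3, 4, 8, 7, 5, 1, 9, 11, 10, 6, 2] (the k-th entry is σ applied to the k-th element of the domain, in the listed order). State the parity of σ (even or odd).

In disjoint-cycle form the cycle lengths are 11, 1.
A cycle is odd iff its length is even; σ has 0 even-length cycles, so sgn(σ) = (−1)^0 and σ is even.

even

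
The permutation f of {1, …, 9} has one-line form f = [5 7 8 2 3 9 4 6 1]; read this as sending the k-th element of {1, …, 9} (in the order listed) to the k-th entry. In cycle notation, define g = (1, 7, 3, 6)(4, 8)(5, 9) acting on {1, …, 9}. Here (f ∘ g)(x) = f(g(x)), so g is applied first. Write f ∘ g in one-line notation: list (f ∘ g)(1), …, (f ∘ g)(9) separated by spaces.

Chase each element through g then f: 1 → 7 → 4; 2 → 2 → 7; 3 → 6 → 9; 4 → 8 → 6; 5 → 9 → 1; 6 → 1 → 5; 7 → 3 → 8; 8 → 4 → 2; 9 → 5 → 3.
So f ∘ g in one-line form is 4 7 9 6 1 5 8 2 3.

4 7 9 6 1 5 8 2 3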